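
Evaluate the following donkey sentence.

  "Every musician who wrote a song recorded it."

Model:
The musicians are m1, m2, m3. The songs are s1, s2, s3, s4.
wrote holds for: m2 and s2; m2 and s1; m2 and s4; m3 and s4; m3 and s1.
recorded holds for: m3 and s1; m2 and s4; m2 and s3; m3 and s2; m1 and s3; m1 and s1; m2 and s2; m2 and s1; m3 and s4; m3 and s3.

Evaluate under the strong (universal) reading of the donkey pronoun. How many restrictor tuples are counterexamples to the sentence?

"it" takes "a song" as antecedent — a donkey pronoun bound across the clause boundary.
Strong reading: for every (m,s) with wrote(m,s), recorded(m,s).
Restrictor pairs: (m2,s1) ✓  (m2,s2) ✓  (m2,s4) ✓  (m3,s1) ✓  (m3,s4) ✓
Counterexamples (restrictor pairs failing the scope): 0.

0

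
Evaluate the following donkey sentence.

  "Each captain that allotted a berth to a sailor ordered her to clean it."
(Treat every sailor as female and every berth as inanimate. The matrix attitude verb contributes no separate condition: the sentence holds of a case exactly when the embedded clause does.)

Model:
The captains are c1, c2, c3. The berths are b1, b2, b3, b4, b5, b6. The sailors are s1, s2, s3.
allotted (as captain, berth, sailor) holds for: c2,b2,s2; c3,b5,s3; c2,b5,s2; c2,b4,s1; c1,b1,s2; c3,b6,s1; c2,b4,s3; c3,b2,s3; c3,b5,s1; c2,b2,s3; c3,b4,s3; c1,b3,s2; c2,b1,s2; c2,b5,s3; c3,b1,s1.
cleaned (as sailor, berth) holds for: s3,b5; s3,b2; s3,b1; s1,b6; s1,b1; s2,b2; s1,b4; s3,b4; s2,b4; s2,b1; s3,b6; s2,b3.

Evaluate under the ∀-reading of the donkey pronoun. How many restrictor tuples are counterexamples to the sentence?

2

"her" takes "a sailor" as antecedent and "it" takes "a berth"; both are donkey pronouns co-varying with the restrictor.
Strong reading: for every (c,b,s) with allotted(c,b,s), cleaned(s,b).
Restrictor triples: (c1,b1,s2)→cleaned(s2,b1) ✓  (c1,b3,s2)→cleaned(s2,b3) ✓  (c2,b1,s2)→cleaned(s2,b1) ✓  (c2,b2,s2)→cleaned(s2,b2) ✓  (c2,b2,s3)→cleaned(s3,b2) ✓  (c2,b4,s1)→cleaned(s1,b4) ✓  (c2,b4,s3)→cleaned(s3,b4) ✓  (c2,b5,s2)→cleaned(s2,b5) ✗  (c2,b5,s3)→cleaned(s3,b5) ✓  (c3,b1,s1)→cleaned(s1,b1) ✓  (c3,b2,s3)→cleaned(s3,b2) ✓  (c3,b4,s3)→cleaned(s3,b4) ✓  (c3,b5,s1)→cleaned(s1,b5) ✗  (c3,b5,s3)→cleaned(s3,b5) ✓  (c3,b6,s1)→cleaned(s1,b6) ✓
Counterexamples (restrictor triples failing the scope): 2.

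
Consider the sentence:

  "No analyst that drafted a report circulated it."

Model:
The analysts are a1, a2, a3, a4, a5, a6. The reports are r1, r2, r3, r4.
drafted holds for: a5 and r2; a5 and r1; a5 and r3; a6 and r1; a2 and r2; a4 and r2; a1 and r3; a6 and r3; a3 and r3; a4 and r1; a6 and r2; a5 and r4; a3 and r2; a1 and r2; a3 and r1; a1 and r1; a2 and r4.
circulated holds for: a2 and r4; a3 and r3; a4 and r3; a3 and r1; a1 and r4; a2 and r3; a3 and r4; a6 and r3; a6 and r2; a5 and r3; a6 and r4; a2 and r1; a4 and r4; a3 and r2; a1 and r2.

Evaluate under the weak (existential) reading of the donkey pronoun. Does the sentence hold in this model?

False

"it" takes "a report" as antecedent — a donkey pronoun bound across the clause boundary.
Truth condition: for no (a,r) with drafted(a,r) does circulated(a,r) hold.
Restrictor pairs — does the scope hold? (a1,r1):fails  (a1,r2):holds  (a1,r3):fails  (a2,r2):fails  (a2,r4):holds  (a3,r1):holds  (a3,r2):holds  (a3,r3):holds  (a4,r1):fails  (a4,r2):fails  (a5,r1):fails  (a5,r2):fails  (a5,r3):holds  (a5,r4):fails  (a6,r1):fails  (a6,r2):holds  (a6,r3):holds
Scope holds for 8 pair(s), so the sentence is false.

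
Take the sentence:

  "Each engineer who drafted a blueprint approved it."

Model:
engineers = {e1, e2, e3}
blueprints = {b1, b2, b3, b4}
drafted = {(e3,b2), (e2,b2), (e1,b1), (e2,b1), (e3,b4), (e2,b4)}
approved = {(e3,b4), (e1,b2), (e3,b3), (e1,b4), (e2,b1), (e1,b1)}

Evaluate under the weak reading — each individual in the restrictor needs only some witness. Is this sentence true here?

True

"it" takes "a blueprint" as antecedent — a donkey pronoun bound across the clause boundary.
Weak reading: every engineer e with some drafted-blueprint has at least one drafted-blueprint b such that approved(e,b).
Per engineer: e1:✓  e2:✓  e3:✓
Every engineer in the restrictor has a witness.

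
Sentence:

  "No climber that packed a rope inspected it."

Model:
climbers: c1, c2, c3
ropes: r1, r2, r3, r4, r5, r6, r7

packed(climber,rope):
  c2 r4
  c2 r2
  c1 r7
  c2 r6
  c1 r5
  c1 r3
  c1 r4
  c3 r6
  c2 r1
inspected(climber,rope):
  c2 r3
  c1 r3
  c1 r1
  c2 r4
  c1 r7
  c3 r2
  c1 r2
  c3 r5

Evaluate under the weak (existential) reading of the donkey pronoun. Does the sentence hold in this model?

"it" takes "a rope" as antecedent — a donkey pronoun bound across the clause boundary.
Truth condition: for no (c,r) with packed(c,r) does inspected(c,r) hold.
Restrictor pairs — does the scope hold? (c1,r3):holds  (c1,r4):fails  (c1,r5):fails  (c1,r7):holds  (c2,r1):fails  (c2,r2):fails  (c2,r4):holds  (c2,r6):fails  (c3,r6):fails
Scope holds for 3 pair(s), so the sentence is false.

False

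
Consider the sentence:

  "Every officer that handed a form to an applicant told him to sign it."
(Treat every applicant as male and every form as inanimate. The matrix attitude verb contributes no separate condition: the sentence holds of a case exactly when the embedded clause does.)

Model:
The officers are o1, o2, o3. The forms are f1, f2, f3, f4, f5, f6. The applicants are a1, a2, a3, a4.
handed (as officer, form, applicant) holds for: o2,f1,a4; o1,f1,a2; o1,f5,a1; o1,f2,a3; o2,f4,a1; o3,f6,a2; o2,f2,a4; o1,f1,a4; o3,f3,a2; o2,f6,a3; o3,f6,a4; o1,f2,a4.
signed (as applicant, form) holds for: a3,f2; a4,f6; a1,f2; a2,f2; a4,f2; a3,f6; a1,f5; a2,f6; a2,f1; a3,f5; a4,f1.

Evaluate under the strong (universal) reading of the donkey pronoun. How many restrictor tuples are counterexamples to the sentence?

"him" takes "an applicant" as antecedent and "it" takes "a form"; both are donkey pronouns co-varying with the restrictor.
Strong reading: for every (o,f,a) with handed(o,f,a), signed(a,f).
Restrictor triples: (o1,f1,a2)→signed(a2,f1) ✓  (o1,f1,a4)→signed(a4,f1) ✓  (o1,f2,a3)→signed(a3,f2) ✓  (o1,f2,a4)→signed(a4,f2) ✓  (o1,f5,a1)→signed(a1,f5) ✓  (o2,f1,a4)→signed(a4,f1) ✓  (o2,f2,a4)→signed(a4,f2) ✓  (o2,f4,a1)→signed(a1,f4) ✗  (o2,f6,a3)→signed(a3,f6) ✓  (o3,f3,a2)→signed(a2,f3) ✗  (o3,f6,a2)→signed(a2,f6) ✓  (o3,f6,a4)→signed(a4,f6) ✓
Counterexamples (restrictor triples failing the scope): 2.

2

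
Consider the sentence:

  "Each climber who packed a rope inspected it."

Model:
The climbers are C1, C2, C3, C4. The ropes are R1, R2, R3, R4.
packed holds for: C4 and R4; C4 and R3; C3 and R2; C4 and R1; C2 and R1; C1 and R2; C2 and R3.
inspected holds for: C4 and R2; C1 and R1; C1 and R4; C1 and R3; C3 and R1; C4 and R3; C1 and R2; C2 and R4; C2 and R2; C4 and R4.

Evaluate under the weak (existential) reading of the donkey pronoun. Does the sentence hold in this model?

"it" takes "a rope" as antecedent — a donkey pronoun bound across the clause boundary.
Weak reading: every climber c with some packed-rope has at least one packed-rope r such that inspected(c,r).
Per climber: C1:✓  C2:✗  C3:✗  C4:✓
C2 has no witness among its packed-ropes.

False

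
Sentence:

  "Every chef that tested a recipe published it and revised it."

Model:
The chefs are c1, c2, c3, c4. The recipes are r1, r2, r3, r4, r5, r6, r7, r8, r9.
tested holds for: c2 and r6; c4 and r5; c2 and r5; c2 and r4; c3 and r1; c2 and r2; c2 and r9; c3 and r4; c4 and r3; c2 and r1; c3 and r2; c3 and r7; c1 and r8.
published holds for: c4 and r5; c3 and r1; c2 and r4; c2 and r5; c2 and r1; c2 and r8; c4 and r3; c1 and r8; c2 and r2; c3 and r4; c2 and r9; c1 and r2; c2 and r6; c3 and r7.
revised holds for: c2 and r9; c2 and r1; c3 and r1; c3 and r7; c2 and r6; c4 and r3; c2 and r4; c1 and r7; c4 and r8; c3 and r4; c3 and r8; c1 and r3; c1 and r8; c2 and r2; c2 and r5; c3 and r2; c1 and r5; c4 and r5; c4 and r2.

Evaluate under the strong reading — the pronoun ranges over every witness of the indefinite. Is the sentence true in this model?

False

"it" takes "a recipe" as antecedent — a donkey pronoun bound across the clause boundary.
Strong reading: for every (c,r) with tested(c,r), published(c,r) ∧ revised(c,r).
Restrictor pairs: (c1,r8) ✓  (c2,r1) ✓  (c2,r2) ✓  (c2,r4) ✓  (c2,r5) ✓  (c2,r6) ✓  (c2,r9) ✓  (c3,r1) ✓  (c3,r2) ✗  (c3,r4) ✓  (c3,r7) ✓  (c4,r3) ✓  (c4,r5) ✓
Counterexample: (c3,r2) is in tested but fails the scope.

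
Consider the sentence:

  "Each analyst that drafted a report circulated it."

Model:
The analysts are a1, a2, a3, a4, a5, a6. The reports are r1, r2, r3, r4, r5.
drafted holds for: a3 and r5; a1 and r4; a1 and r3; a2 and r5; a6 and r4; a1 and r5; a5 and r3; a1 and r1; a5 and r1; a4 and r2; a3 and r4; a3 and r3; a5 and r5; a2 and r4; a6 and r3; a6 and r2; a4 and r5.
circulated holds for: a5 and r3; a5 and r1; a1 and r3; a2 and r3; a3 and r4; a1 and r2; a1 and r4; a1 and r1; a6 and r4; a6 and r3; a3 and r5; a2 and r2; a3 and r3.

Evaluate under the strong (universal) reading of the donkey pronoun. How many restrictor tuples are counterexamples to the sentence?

7

"it" takes "a report" as antecedent — a donkey pronoun bound across the clause boundary.
Strong reading: for every (a,r) with drafted(a,r), circulated(a,r).
Restrictor pairs: (a1,r1) ✓  (a1,r3) ✓  (a1,r4) ✓  (a1,r5) ✗  (a2,r4) ✗  (a2,r5) ✗  (a3,r3) ✓  (a3,r4) ✓  (a3,r5) ✓  (a4,r2) ✗  (a4,r5) ✗  (a5,r1) ✓  (a5,r3) ✓  (a5,r5) ✗  (a6,r2) ✗  (a6,r3) ✓  (a6,r4) ✓
Counterexamples (restrictor pairs failing the scope): 7.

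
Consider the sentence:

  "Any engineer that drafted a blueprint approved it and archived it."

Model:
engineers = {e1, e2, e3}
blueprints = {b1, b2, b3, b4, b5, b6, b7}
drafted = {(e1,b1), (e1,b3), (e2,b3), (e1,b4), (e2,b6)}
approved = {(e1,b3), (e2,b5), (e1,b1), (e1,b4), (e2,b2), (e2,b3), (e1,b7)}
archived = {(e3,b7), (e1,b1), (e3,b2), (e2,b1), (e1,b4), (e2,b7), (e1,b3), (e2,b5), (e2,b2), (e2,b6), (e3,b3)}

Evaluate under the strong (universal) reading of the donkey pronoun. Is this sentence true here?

False

"it" takes "a blueprint" as antecedent — a donkey pronoun bound across the clause boundary.
Strong reading: for every (e,b) with drafted(e,b), approved(e,b) ∧ archived(e,b).
Restrictor pairs: (e1,b1) ✓  (e1,b3) ✓  (e1,b4) ✓  (e2,b3) ✗  (e2,b6) ✗
Counterexample: (e2,b3) is in drafted but fails the scope.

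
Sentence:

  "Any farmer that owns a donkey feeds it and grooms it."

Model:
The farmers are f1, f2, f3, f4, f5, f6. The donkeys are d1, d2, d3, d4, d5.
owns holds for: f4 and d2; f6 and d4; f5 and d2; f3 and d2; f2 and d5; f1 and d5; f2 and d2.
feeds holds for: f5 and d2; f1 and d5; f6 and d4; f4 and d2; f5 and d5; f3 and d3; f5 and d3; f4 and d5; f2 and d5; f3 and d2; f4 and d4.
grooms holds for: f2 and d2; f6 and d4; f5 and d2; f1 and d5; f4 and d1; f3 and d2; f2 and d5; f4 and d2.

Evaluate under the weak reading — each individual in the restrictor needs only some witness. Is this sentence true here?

"it" takes "a donkey" as antecedent — a donkey pronoun bound across the clause boundary.
Weak reading: every farmer f with some owns-donkey has at least one owns-donkey d such that feeds(f,d) ∧ grooms(f,d).
Per farmer: f1:✓  f2:✓  f3:✓  f4:✓  f5:✓  f6:✓
Every farmer in the restrictor has a witness.

True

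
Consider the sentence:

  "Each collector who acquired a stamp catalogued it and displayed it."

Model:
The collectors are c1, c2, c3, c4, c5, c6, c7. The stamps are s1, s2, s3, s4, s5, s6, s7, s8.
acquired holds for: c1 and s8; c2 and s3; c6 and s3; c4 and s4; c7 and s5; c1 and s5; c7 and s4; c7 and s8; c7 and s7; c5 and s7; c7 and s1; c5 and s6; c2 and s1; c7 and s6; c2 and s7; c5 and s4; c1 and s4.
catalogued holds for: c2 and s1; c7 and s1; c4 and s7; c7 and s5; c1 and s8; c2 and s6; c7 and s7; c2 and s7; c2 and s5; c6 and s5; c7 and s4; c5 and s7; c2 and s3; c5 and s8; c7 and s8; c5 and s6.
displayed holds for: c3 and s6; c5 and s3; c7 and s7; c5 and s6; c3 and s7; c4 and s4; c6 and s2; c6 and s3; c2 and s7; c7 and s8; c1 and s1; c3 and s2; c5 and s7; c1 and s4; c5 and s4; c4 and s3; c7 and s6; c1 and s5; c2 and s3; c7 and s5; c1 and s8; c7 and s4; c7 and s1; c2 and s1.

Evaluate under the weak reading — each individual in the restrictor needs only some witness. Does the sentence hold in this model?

False

"it" takes "a stamp" as antecedent — a donkey pronoun bound across the clause boundary.
Weak reading: every collector c with some acquired-stamp has at least one acquired-stamp s such that catalogued(c,s) ∧ displayed(c,s).
Per collector: c1:✓  c2:✓  c4:✗  c5:✓  c6:✗  c7:✓
c4 has no witness among its acquired-stamps.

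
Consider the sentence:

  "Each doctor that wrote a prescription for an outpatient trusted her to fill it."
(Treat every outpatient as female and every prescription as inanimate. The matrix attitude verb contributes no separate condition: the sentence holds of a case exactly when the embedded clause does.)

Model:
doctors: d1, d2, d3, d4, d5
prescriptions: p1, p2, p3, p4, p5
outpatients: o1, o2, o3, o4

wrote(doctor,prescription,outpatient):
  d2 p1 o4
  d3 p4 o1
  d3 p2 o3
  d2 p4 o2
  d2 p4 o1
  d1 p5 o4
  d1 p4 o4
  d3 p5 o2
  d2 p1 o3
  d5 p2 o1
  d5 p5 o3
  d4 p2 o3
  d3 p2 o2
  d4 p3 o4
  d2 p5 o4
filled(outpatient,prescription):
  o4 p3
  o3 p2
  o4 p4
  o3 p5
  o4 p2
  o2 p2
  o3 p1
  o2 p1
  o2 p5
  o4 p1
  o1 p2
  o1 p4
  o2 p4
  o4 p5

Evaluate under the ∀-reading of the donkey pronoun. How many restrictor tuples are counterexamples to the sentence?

0

"her" takes "an outpatient" as antecedent and "it" takes "a prescription"; both are donkey pronouns co-varying with the restrictor.
Strong reading: for every (d,p,o) with wrote(d,p,o), filled(o,p).
Restrictor triples: (d1,p4,o4)→filled(o4,p4) ✓  (d1,p5,o4)→filled(o4,p5) ✓  (d2,p1,o3)→filled(o3,p1) ✓  (d2,p1,o4)→filled(o4,p1) ✓  (d2,p4,o1)→filled(o1,p4) ✓  (d2,p4,o2)→filled(o2,p4) ✓  (d2,p5,o4)→filled(o4,p5) ✓  (d3,p2,o2)→filled(o2,p2) ✓  (d3,p2,o3)→filled(o3,p2) ✓  (d3,p4,o1)→filled(o1,p4) ✓  (d3,p5,o2)→filled(o2,p5) ✓  (d4,p2,o3)→filled(o3,p2) ✓  (d4,p3,o4)→filled(o4,p3) ✓  (d5,p2,o1)→filled(o1,p2) ✓  (d5,p5,o3)→filled(o3,p5) ✓
Counterexamples (restrictor triples failing the scope): 0.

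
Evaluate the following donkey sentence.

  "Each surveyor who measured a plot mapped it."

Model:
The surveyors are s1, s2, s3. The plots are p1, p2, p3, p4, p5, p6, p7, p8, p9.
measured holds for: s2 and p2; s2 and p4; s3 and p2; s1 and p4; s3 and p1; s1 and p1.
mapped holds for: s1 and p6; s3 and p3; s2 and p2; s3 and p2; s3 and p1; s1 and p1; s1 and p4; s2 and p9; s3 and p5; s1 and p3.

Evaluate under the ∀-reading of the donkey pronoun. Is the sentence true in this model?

False

"it" takes "a plot" as antecedent — a donkey pronoun bound across the clause boundary.
Strong reading: for every (s,p) with measured(s,p), mapped(s,p).
Restrictor pairs: (s1,p1) ✓  (s1,p4) ✓  (s2,p2) ✓  (s2,p4) ✗  (s3,p1) ✓  (s3,p2) ✓
Counterexample: (s2,p4) is in measured but fails the scope.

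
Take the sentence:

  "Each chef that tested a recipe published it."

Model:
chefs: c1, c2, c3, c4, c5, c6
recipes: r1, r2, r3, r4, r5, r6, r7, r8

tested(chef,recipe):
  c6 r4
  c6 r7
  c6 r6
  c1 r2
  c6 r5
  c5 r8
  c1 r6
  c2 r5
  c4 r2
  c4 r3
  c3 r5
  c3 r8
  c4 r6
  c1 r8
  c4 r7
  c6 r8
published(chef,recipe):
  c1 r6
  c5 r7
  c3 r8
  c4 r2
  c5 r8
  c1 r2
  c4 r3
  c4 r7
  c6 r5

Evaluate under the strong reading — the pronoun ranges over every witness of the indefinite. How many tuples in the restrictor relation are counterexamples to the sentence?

"it" takes "a recipe" as antecedent — a donkey pronoun bound across the clause boundary.
Strong reading: for every (c,r) with tested(c,r), published(c,r).
Restrictor pairs: (c1,r2) ✓  (c1,r6) ✓  (c1,r8) ✗  (c2,r5) ✗  (c3,r5) ✗  (c3,r8) ✓  (c4,r2) ✓  (c4,r3) ✓  (c4,r6) ✗  (c4,r7) ✓  (c5,r8) ✓  (c6,r4) ✗  (c6,r5) ✓  (c6,r6) ✗  (c6,r7) ✗  (c6,r8) ✗
Counterexamples (restrictor pairs failing the scope): 8.

8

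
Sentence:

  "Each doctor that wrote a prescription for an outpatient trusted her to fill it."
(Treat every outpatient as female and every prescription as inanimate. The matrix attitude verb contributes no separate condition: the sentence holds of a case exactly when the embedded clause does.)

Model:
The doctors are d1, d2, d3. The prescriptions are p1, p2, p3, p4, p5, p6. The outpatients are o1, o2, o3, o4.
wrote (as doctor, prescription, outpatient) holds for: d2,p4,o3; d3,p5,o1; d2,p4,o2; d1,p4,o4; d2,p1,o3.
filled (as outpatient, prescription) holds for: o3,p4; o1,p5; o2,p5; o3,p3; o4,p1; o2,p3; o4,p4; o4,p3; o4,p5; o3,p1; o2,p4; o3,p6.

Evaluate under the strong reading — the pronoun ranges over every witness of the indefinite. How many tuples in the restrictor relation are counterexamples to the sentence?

"her" takes "an outpatient" as antecedent and "it" takes "a prescription"; both are donkey pronouns co-varying with the restrictor.
Strong reading: for every (d,p,o) with wrote(d,p,o), filled(o,p).
Restrictor triples: (d1,p4,o4)→filled(o4,p4) ✓  (d2,p1,o3)→filled(o3,p1) ✓  (d2,p4,o2)→filled(o2,p4) ✓  (d2,p4,o3)→filled(o3,p4) ✓  (d3,p5,o1)→filled(o1,p5) ✓
Counterexamples (restrictor triples failing the scope): 0.

0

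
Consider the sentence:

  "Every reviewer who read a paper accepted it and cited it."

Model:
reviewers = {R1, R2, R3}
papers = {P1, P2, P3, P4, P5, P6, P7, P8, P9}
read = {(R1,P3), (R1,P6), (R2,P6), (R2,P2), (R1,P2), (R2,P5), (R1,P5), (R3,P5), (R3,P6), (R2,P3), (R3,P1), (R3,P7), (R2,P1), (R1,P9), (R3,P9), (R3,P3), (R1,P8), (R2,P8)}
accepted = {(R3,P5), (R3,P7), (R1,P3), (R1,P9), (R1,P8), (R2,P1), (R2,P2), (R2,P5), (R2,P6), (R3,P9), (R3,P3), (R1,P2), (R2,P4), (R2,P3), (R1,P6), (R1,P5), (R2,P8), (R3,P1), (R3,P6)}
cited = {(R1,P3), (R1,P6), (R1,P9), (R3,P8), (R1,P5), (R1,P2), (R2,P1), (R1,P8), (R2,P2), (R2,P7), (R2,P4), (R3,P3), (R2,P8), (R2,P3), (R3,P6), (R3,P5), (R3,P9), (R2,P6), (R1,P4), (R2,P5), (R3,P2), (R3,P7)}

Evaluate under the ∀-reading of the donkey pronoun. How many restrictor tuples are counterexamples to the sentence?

"it" takes "a paper" as antecedent — a donkey pronoun bound across the clause boundary.
Strong reading: for every (r,p) with read(r,p), accepted(r,p) ∧ cited(r,p).
Restrictor pairs: (R1,P2) ✓  (R1,P3) ✓  (R1,P5) ✓  (R1,P6) ✓  (R1,P8) ✓  (R1,P9) ✓  (R2,P1) ✓  (R2,P2) ✓  (R2,P3) ✓  (R2,P5) ✓  (R2,P6) ✓  (R2,P8) ✓  (R3,P1) ✗  (R3,P3) ✓  (R3,P5) ✓  (R3,P6) ✓  (R3,P7) ✓  (R3,P9) ✓
Counterexamples (restrictor pairs failing the scope): 1.

1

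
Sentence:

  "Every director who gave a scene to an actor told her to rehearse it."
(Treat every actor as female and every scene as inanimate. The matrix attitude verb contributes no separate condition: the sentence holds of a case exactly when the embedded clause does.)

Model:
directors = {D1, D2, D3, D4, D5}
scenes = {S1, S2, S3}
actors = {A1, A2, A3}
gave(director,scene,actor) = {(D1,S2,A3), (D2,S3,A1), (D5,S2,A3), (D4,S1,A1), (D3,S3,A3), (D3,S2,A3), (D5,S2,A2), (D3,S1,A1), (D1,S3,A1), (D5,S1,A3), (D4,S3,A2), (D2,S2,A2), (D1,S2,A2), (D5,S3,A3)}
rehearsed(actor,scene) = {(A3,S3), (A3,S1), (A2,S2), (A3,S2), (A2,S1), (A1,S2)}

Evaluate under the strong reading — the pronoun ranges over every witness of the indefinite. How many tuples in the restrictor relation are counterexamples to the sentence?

5

"her" takes "an actor" as antecedent and "it" takes "a scene"; both are donkey pronouns co-varying with the restrictor.
Strong reading: for every (d,s,a) with gave(d,s,a), rehearsed(a,s).
Restrictor triples: (D1,S2,A2)→rehearsed(A2,S2) ✓  (D1,S2,A3)→rehearsed(A3,S2) ✓  (D1,S3,A1)→rehearsed(A1,S3) ✗  (D2,S2,A2)→rehearsed(A2,S2) ✓  (D2,S3,A1)→rehearsed(A1,S3) ✗  (D3,S1,A1)→rehearsed(A1,S1) ✗  (D3,S2,A3)→rehearsed(A3,S2) ✓  (D3,S3,A3)→rehearsed(A3,S3) ✓  (D4,S1,A1)→rehearsed(A1,S1) ✗  (D4,S3,A2)→rehearsed(A2,S3) ✗  (D5,S1,A3)→rehearsed(A3,S1) ✓  (D5,S2,A2)→rehearsed(A2,S2) ✓  (D5,S2,A3)→rehearsed(A3,S2) ✓  (D5,S3,A3)→rehearsed(A3,S3) ✓
Counterexamples (restrictor triples failing the scope): 5.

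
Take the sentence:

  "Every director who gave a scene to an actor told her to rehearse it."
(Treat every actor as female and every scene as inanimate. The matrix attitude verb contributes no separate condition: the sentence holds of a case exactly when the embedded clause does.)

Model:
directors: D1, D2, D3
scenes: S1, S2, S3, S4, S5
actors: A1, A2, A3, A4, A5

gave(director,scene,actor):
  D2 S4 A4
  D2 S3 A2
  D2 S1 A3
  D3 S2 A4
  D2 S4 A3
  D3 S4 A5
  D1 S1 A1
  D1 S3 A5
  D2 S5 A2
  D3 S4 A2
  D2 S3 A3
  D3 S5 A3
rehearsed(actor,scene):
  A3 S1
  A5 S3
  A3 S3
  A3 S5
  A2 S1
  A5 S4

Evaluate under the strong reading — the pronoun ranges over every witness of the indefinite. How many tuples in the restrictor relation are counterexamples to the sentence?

"her" takes "an actor" as antecedent and "it" takes "a scene"; both are donkey pronouns co-varying with the restrictor.
Strong reading: for every (d,s,a) with gave(d,s,a), rehearsed(a,s).
Restrictor triples: (D1,S1,A1)→rehearsed(A1,S1) ✗  (D1,S3,A5)→rehearsed(A5,S3) ✓  (D2,S1,A3)→rehearsed(A3,S1) ✓  (D2,S3,A2)→rehearsed(A2,S3) ✗  (D2,S3,A3)→rehearsed(A3,S3) ✓  (D2,S4,A3)→rehearsed(A3,S4) ✗  (D2,S4,A4)→rehearsed(A4,S4) ✗  (D2,S5,A2)→rehearsed(A2,S5) ✗  (D3,S2,A4)→rehearsed(A4,S2) ✗  (D3,S4,A2)→rehearsed(A2,S4) ✗  (D3,S4,A5)→rehearsed(A5,S4) ✓  (D3,S5,A3)→rehearsed(A3,S5) ✓
Counterexamples (restrictor triples failing the scope): 7.

7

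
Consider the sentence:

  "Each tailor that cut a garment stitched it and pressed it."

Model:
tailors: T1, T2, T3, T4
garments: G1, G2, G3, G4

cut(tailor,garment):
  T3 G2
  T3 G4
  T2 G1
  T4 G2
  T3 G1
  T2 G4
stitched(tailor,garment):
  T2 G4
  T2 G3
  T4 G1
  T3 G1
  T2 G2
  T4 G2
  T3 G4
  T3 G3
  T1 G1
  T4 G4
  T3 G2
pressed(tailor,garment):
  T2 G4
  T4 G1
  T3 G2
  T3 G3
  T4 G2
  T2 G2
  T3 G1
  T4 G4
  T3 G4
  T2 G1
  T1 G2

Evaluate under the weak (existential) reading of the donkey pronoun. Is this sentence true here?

"it" takes "a garment" as antecedent — a donkey pronoun bound across the clause boundary.
Weak reading: every tailor t with some cut-garment has at least one cut-garment g such that stitched(t,g) ∧ pressed(t,g).
Per tailor: T2:✓  T3:✓  T4:✓
Every tailor in the restrictor has a witness.

True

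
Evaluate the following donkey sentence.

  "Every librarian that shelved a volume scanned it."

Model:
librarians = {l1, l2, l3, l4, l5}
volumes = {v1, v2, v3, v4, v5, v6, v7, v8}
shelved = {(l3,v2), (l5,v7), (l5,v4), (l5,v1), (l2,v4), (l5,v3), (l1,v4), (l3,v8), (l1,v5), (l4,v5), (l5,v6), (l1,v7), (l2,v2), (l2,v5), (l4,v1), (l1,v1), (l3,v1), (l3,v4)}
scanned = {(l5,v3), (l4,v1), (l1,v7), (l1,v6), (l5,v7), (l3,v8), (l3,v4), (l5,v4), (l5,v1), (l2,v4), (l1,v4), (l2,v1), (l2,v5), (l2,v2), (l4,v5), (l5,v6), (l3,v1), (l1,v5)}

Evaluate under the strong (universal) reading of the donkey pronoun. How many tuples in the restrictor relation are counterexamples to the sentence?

"it" takes "a volume" as antecedent — a donkey pronoun bound across the clause boundary.
Strong reading: for every (l,v) with shelved(l,v), scanned(l,v).
Restrictor pairs: (l1,v1) ✗  (l1,v4) ✓  (l1,v5) ✓  (l1,v7) ✓  (l2,v2) ✓  (l2,v4) ✓  (l2,v5) ✓  (l3,v1) ✓  (l3,v2) ✗  (l3,v4) ✓  (l3,v8) ✓  (l4,v1) ✓  (l4,v5) ✓  (l5,v1) ✓  (l5,v3) ✓  (l5,v4) ✓  (l5,v6) ✓  (l5,v7) ✓
Counterexamples (restrictor pairs failing the scope): 2.

2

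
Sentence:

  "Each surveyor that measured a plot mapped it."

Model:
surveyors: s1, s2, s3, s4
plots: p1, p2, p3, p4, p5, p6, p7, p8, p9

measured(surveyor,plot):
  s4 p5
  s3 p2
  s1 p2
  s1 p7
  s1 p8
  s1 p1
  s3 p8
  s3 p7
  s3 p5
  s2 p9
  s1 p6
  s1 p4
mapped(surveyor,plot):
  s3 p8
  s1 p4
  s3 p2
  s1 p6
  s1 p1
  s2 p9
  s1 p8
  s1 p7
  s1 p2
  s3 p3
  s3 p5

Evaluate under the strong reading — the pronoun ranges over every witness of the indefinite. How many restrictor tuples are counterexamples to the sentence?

2

"it" takes "a plot" as antecedent — a donkey pronoun bound across the clause boundary.
Strong reading: for every (s,p) with measured(s,p), mapped(s,p).
Restrictor pairs: (s1,p1) ✓  (s1,p2) ✓  (s1,p4) ✓  (s1,p6) ✓  (s1,p7) ✓  (s1,p8) ✓  (s2,p9) ✓  (s3,p2) ✓  (s3,p5) ✓  (s3,p7) ✗  (s3,p8) ✓  (s4,p5) ✗
Counterexamples (restrictor pairs failing the scope): 2.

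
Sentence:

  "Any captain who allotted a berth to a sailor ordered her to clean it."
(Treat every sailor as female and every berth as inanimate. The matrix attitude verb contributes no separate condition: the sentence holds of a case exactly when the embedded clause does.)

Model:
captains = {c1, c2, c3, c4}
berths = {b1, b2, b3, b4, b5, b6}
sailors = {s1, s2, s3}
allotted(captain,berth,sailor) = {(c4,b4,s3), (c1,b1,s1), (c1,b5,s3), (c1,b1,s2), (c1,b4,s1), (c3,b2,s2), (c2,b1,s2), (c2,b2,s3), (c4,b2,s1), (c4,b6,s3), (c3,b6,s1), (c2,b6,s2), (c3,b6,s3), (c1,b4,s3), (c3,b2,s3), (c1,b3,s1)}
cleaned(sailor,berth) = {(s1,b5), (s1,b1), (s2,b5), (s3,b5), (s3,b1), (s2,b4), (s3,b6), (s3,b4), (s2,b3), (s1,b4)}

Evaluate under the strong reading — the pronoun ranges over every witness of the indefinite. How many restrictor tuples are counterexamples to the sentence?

9

"her" takes "a sailor" as antecedent and "it" takes "a berth"; both are donkey pronouns co-varying with the restrictor.
Strong reading: for every (c,b,s) with allotted(c,b,s), cleaned(s,b).
Restrictor triples: (c1,b1,s1)→cleaned(s1,b1) ✓  (c1,b1,s2)→cleaned(s2,b1) ✗  (c1,b3,s1)→cleaned(s1,b3) ✗  (c1,b4,s1)→cleaned(s1,b4) ✓  (c1,b4,s3)→cleaned(s3,b4) ✓  (c1,b5,s3)→cleaned(s3,b5) ✓  (c2,b1,s2)→cleaned(s2,b1) ✗  (c2,b2,s3)→cleaned(s3,b2) ✗  (c2,b6,s2)→cleaned(s2,b6) ✗  (c3,b2,s2)→cleaned(s2,b2) ✗  (c3,b2,s3)→cleaned(s3,b2) ✗  (c3,b6,s1)→cleaned(s1,b6) ✗  (c3,b6,s3)→cleaned(s3,b6) ✓  (c4,b2,s1)→cleaned(s1,b2) ✗  (c4,b4,s3)→cleaned(s3,b4) ✓  (c4,b6,s3)→cleaned(s3,b6) ✓
Counterexamples (restrictor triples failing the scope): 9.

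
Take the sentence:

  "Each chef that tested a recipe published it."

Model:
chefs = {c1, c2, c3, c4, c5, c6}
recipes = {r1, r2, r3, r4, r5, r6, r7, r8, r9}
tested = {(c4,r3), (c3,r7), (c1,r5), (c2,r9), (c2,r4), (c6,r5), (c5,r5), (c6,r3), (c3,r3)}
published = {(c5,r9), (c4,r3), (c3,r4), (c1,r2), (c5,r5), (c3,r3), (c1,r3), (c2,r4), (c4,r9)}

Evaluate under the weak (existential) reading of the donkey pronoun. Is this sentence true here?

"it" takes "a recipe" as antecedent — a donkey pronoun bound across the clause boundary.
Weak reading: every chef c with some tested-recipe has at least one tested-recipe r such that published(c,r).
Per chef: c1:✗  c2:✓  c3:✓  c4:✓  c5:✓  c6:✗
c1 has no witness among its tested-recipes.

False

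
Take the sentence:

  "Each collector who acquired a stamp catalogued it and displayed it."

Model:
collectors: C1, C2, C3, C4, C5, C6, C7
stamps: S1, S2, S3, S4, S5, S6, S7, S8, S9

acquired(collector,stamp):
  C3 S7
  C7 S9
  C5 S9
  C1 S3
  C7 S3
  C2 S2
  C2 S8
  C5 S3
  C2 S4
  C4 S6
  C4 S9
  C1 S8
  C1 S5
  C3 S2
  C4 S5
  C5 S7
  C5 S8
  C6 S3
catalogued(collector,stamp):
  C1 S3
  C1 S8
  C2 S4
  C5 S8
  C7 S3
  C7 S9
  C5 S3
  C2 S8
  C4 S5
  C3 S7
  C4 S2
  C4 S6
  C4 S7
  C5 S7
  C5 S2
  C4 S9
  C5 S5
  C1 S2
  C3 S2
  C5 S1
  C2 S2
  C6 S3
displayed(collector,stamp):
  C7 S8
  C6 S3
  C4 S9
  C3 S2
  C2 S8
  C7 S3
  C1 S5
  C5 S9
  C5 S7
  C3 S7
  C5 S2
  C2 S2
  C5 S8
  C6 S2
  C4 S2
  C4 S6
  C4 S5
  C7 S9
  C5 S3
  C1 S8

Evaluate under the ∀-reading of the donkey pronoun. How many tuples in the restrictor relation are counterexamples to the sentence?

4

"it" takes "a stamp" as antecedent — a donkey pronoun bound across the clause boundary.
Strong reading: for every (c,s) with acquired(c,s), catalogued(c,s) ∧ displayed(c,s).
Restrictor pairs: (C1,S3) ✗  (C1,S5) ✗  (C1,S8) ✓  (C2,S2) ✓  (C2,S4) ✗  (C2,S8) ✓  (C3,S2) ✓  (C3,S7) ✓  (C4,S5) ✓  (C4,S6) ✓  (C4,S9) ✓  (C5,S3) ✓  (C5,S7) ✓  (C5,S8) ✓  (C5,S9) ✗  (C6,S3) ✓  (C7,S3) ✓  (C7,S9) ✓
Counterexamples (restrictor pairs failing the scope): 4.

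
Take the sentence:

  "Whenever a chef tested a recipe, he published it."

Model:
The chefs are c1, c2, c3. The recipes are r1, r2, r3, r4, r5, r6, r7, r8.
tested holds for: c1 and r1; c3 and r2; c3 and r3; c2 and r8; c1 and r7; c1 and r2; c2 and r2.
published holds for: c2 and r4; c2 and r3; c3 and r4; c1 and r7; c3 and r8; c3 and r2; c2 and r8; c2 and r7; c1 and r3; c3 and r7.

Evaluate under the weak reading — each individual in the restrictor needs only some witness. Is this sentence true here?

"it" takes "a recipe" as antecedent — a donkey pronoun bound across the clause boundary.
Weak reading: every chef c with some tested-recipe has at least one tested-recipe r such that published(c,r).
Per chef: c1:✓  c2:✓  c3:✓
Every chef in the restrictor has a witness.

True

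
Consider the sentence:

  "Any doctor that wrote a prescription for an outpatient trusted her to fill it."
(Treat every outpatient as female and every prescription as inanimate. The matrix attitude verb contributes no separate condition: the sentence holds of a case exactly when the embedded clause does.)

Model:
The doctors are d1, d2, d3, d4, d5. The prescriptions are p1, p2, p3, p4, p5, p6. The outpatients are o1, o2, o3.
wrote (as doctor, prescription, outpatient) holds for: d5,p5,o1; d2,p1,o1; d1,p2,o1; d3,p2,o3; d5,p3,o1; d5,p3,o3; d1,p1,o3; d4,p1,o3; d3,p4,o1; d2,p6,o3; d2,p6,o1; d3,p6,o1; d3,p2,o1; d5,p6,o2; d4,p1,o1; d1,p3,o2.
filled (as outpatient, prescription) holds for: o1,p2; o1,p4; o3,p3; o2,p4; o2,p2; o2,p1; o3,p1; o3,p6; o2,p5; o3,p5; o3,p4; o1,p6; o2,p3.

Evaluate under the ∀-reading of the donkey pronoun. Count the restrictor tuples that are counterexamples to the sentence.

6

"her" takes "an outpatient" as antecedent and "it" takes "a prescription"; both are donkey pronouns co-varying with the restrictor.
Strong reading: for every (d,p,o) with wrote(d,p,o), filled(o,p).
Restrictor triples: (d1,p1,o3)→filled(o3,p1) ✓  (d1,p2,o1)→filled(o1,p2) ✓  (d1,p3,o2)→filled(o2,p3) ✓  (d2,p1,o1)→filled(o1,p1) ✗  (d2,p6,o1)→filled(o1,p6) ✓  (d2,p6,o3)→filled(o3,p6) ✓  (d3,p2,o1)→filled(o1,p2) ✓  (d3,p2,o3)→filled(o3,p2) ✗  (d3,p4,o1)→filled(o1,p4) ✓  (d3,p6,o1)→filled(o1,p6) ✓  (d4,p1,o1)→filled(o1,p1) ✗  (d4,p1,o3)→filled(o3,p1) ✓  (d5,p3,o1)→filled(o1,p3) ✗  (d5,p3,o3)→filled(o3,p3) ✓  (d5,p5,o1)→filled(o1,p5) ✗  (d5,p6,o2)→filled(o2,p6) ✗
Counterexamples (restrictor triples failing the scope): 6.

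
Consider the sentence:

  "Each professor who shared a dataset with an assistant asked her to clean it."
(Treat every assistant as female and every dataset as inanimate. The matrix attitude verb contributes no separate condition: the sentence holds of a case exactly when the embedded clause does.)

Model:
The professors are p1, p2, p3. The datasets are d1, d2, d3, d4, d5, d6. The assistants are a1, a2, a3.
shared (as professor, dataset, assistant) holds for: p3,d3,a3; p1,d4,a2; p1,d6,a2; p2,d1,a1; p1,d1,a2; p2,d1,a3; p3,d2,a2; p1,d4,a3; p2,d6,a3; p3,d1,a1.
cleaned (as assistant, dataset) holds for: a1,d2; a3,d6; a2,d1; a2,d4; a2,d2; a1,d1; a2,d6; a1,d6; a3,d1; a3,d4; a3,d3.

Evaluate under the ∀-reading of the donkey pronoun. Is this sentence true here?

"her" takes "an assistant" as antecedent and "it" takes "a dataset"; both are donkey pronouns co-varying with the restrictor.
Strong reading: for every (p,d,a) with shared(p,d,a), cleaned(a,d).
Restrictor triples: (p1,d1,a2)→cleaned(a2,d1) ✓  (p1,d4,a2)→cleaned(a2,d4) ✓  (p1,d4,a3)→cleaned(a3,d4) ✓  (p1,d6,a2)→cleaned(a2,d6) ✓  (p2,d1,a1)→cleaned(a1,d1) ✓  (p2,d1,a3)→cleaned(a3,d1) ✓  (p2,d6,a3)→cleaned(a3,d6) ✓  (p3,d1,a1)→cleaned(a1,d1) ✓  (p3,d2,a2)→cleaned(a2,d2) ✓  (p3,d3,a3)→cleaned(a3,d3) ✓
Every restrictor triple satisfies the scope.

True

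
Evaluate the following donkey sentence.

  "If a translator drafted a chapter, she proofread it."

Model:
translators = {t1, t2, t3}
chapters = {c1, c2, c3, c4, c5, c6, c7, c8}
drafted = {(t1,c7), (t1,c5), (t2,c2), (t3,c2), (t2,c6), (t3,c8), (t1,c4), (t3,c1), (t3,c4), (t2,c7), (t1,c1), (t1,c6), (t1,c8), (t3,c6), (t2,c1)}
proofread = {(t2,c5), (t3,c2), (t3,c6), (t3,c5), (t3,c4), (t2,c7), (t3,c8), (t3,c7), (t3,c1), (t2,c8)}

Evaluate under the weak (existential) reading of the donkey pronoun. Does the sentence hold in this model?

"it" takes "a chapter" as antecedent — a donkey pronoun bound across the clause boundary.
Weak reading: every translator t with some drafted-chapter has at least one drafted-chapter c such that proofread(t,c).
Per translator: t1:✗  t2:✓  t3:✓
t1 has no witness among its drafted-chapters.

False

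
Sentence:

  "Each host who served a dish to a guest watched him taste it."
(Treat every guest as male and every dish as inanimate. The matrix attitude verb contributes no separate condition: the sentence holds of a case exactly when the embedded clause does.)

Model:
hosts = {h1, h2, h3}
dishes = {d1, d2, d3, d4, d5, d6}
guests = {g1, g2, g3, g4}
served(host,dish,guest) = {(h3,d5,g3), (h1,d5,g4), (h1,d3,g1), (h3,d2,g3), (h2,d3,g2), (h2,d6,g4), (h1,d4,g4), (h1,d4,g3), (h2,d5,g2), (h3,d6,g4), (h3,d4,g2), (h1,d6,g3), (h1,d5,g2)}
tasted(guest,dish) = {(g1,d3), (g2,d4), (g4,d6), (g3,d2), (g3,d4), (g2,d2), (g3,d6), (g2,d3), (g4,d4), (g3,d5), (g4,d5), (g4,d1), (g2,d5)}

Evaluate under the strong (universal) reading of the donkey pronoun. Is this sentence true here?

"him" takes "a guest" as antecedent and "it" takes "a dish"; both are donkey pronouns co-varying with the restrictor.
Strong reading: for every (h,d,g) with served(h,d,g), tasted(g,d).
Restrictor triples: (h1,d3,g1)→tasted(g1,d3) ✓  (h1,d4,g3)→tasted(g3,d4) ✓  (h1,d4,g4)→tasted(g4,d4) ✓  (h1,d5,g2)→tasted(g2,d5) ✓  (h1,d5,g4)→tasted(g4,d5) ✓  (h1,d6,g3)→tasted(g3,d6) ✓  (h2,d3,g2)→tasted(g2,d3) ✓  (h2,d5,g2)→tasted(g2,d5) ✓  (h2,d6,g4)→tasted(g4,d6) ✓  (h3,d2,g3)→tasted(g3,d2) ✓  (h3,d4,g2)→tasted(g2,d4) ✓  (h3,d5,g3)→tasted(g3,d5) ✓  (h3,d6,g4)→tasted(g4,d6) ✓
Every restrictor triple satisfies the scope.

True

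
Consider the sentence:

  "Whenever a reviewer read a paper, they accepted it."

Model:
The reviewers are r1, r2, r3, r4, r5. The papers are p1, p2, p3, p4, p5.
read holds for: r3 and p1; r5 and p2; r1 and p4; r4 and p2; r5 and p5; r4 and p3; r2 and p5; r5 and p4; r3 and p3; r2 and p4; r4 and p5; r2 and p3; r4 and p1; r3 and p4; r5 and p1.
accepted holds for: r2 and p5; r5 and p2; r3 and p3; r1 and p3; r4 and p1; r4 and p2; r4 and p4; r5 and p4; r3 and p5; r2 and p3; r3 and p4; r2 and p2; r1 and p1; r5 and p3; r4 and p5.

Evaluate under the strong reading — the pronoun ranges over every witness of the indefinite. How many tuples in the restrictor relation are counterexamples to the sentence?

6

"it" takes "a paper" as antecedent — a donkey pronoun bound across the clause boundary.
Strong reading: for every (r,p) with read(r,p), accepted(r,p).
Restrictor pairs: (r1,p4) ✗  (r2,p3) ✓  (r2,p4) ✗  (r2,p5) ✓  (r3,p1) ✗  (r3,p3) ✓  (r3,p4) ✓  (r4,p1) ✓  (r4,p2) ✓  (r4,p3) ✗  (r4,p5) ✓  (r5,p1) ✗  (r5,p2) ✓  (r5,p4) ✓  (r5,p5) ✗
Counterexamples (restrictor pairs failing the scope): 6.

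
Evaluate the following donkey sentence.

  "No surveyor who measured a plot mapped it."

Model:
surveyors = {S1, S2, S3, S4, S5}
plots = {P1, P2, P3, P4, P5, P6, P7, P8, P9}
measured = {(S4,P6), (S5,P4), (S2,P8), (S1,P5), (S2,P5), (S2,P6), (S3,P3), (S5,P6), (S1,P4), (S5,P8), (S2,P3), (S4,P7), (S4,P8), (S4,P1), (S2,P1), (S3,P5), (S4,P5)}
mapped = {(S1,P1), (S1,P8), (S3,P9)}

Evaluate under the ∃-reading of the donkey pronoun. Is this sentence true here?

"it" takes "a plot" as antecedent — a donkey pronoun bound across the clause boundary.
Truth condition: for no (s,p) with measured(s,p) does mapped(s,p) hold.
Restrictor pairs — does the scope hold? (S1,P4):fails  (S1,P5):fails  (S2,P1):fails  (S2,P3):fails  (S2,P5):fails  (S2,P6):fails  (S2,P8):fails  (S3,P3):fails  (S3,P5):fails  (S4,P1):fails  (S4,P5):fails  (S4,P6):fails  (S4,P7):fails  (S4,P8):fails  (S5,P4):fails  (S5,P6):fails  (S5,P8):fails
Scope holds for no restrictor pair, so the sentence is true.

True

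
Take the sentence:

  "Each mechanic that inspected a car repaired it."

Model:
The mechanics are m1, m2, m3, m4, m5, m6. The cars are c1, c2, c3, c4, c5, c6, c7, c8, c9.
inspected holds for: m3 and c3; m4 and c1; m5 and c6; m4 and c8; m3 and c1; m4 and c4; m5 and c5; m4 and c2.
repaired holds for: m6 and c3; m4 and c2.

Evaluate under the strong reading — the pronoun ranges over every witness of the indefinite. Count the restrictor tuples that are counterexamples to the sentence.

7

"it" takes "a car" as antecedent — a donkey pronoun bound across the clause boundary.
Strong reading: for every (m,c) with inspected(m,c), repaired(m,c).
Restrictor pairs: (m3,c1) ✗  (m3,c3) ✗  (m4,c1) ✗  (m4,c2) ✓  (m4,c4) ✗  (m4,c8) ✗  (m5,c5) ✗  (m5,c6) ✗
Counterexamples (restrictor pairs failing the scope): 7.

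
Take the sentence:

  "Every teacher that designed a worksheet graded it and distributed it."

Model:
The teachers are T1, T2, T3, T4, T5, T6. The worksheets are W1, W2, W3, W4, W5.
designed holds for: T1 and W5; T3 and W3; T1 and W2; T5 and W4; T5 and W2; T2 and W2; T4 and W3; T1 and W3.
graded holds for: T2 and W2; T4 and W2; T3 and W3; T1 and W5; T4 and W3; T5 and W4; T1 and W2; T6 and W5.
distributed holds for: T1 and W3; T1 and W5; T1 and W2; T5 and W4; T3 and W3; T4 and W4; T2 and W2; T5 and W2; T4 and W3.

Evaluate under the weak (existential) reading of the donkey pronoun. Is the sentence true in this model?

"it" takes "a worksheet" as antecedent — a donkey pronoun bound across the clause boundary.
Weak reading: every teacher t with some designed-worksheet has at least one designed-worksheet w such that graded(t,w) ∧ distributed(t,w).
Per teacher: T1:✓  T2:✓  T3:✓  T4:✓  T5:✓
Every teacher in the restrictor has a witness.

True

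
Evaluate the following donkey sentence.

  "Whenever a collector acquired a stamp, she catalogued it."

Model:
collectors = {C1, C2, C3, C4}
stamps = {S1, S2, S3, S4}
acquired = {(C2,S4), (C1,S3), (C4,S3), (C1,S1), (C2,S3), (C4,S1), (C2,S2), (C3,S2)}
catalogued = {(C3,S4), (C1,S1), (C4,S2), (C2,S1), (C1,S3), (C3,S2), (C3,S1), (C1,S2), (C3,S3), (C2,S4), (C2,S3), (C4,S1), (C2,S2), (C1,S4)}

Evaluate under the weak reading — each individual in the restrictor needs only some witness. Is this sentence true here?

"it" takes "a stamp" as antecedent — a donkey pronoun bound across the clause boundary.
Weak reading: every collector c with some acquired-stamp has at least one acquired-stamp s such that catalogued(c,s).
Per collector: C1:✓  C2:✓  C3:✓  C4:✓
Every collector in the restrictor has a witness.

True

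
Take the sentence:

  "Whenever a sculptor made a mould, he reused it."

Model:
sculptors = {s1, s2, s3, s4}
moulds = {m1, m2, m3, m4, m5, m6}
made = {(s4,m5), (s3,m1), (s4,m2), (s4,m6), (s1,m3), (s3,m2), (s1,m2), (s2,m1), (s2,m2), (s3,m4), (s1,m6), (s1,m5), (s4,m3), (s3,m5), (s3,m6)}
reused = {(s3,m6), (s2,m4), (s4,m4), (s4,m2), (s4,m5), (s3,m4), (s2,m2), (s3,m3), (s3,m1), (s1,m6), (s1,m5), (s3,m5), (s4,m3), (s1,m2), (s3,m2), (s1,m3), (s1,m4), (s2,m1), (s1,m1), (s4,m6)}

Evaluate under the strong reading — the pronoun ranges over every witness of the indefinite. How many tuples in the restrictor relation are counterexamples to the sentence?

0

"it" takes "a mould" as antecedent — a donkey pronoun bound across the clause boundary.
Strong reading: for every (s,m) with made(s,m), reused(s,m).
Restrictor pairs: (s1,m2) ✓  (s1,m3) ✓  (s1,m5) ✓  (s1,m6) ✓  (s2,m1) ✓  (s2,m2) ✓  (s3,m1) ✓  (s3,m2) ✓  (s3,m4) ✓  (s3,m5) ✓  (s3,m6) ✓  (s4,m2) ✓  (s4,m3) ✓  (s4,m5) ✓  (s4,m6) ✓
Counterexamples (restrictor pairs failing the scope): 0.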